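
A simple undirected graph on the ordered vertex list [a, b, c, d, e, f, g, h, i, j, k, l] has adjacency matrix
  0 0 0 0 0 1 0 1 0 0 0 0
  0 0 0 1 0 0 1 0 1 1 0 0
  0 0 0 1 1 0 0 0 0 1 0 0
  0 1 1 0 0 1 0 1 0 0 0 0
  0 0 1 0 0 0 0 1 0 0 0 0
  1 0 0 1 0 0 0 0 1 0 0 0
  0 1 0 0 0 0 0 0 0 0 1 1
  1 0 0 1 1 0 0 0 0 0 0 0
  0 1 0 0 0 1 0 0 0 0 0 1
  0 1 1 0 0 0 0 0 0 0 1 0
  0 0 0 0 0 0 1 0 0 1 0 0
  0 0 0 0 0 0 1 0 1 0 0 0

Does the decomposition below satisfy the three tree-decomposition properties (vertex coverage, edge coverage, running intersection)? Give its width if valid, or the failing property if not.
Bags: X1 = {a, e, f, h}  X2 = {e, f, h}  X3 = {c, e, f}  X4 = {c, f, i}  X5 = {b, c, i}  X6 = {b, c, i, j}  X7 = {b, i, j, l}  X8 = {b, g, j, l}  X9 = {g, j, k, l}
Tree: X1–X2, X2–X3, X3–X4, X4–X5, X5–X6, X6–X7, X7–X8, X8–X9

A tree decomposition must satisfy three properties: every vertex lies in some bag; for every edge, both endpoints lie together in some bag; and for every vertex, the bags containing it form a connected subtree. Here vertex d appears in no bag, so the decomposition is invalid.

No — vertex d appears in no bag.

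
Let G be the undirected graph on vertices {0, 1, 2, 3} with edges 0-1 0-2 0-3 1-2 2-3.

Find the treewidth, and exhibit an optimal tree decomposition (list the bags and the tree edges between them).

Each bag holds 3 vertices, so the decomposition has width 2, which upper-bounds the treewidth. Conversely, {0, 1, 2} is a clique of size 3, and the vertices of any clique must share a bag in every tree decomposition; so some bag has ≥ 3 vertices and tw(G) ≥ 2. Combining the bounds, tw(G) = 2.

Treewidth 2.
Bags: B1 = {0, 2, 3}  B2 = {0, 1, 2}
Tree: B1–B2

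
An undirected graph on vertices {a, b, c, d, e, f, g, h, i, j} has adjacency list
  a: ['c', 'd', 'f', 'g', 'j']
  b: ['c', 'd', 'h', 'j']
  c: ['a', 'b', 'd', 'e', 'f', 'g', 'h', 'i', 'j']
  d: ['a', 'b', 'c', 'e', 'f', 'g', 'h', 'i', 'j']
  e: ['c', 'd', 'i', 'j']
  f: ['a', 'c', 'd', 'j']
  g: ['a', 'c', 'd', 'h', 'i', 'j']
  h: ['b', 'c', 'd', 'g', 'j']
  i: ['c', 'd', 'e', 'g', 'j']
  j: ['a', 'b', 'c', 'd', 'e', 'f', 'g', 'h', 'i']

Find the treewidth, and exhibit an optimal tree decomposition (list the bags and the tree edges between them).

Every bag has size at most 5, so the width is 5 − 1 = 4 and tw(G) ≤ 4. For the lower bound, the 5 vertices {c, d, g, h, j} are pairwise adjacent, and any tree decomposition puts a clique entirely inside one bag — forcing width ≥ 4. Therefore the treewidth is 4.

Treewidth 4.
Bags: B1 = {c, d, g, i, j}  B2 = {c, d, g, h, j}  B3 = {a, c, d, g, j}  B4 = {a, c, d, f, j}  B5 = {c, d, e, i, j}  B6 = {b, c, d, h, j}
Tree: B1–B2, B1–B3, B3–B4, B1–B5, B2–B6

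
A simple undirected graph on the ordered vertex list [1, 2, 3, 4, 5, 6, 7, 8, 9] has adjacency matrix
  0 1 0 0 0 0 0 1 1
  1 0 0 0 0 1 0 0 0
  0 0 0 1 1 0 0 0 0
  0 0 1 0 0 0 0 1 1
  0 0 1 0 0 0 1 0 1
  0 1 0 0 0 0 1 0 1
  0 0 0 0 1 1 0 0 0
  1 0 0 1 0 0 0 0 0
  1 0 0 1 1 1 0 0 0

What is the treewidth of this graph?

3

A width-3 tree decomposition is:
Bags: B1 = {3, 4, 5, 8}  B2 = {4, 5, 8, 9}  B3 = {1, 5, 8, 9}  B4 = {1, 5, 7, 9}  B5 = {1, 6, 7, 9}  B6 = {1, 2, 6, 7}
Tree: B1–B2, B2–B3, B3–B4, B4–B5, B5–B6
Each bag holds 4 vertices, so the decomposition has width 3, which upper-bounds the treewidth. For the lower bound: the 4 vertex sets {3,4,8}, {5}, {9}, {1,2,6,7} are disjoint, each induces a connected subgraph, and every pair is joined by at least one edge of G. Contracting each set to a single vertex therefore yields K_{4} as a minor, and since treewidth is minor-monotone, tw(G) ≥ tw(K_{4}) = 3. Combining the bounds, tw(G) = 3.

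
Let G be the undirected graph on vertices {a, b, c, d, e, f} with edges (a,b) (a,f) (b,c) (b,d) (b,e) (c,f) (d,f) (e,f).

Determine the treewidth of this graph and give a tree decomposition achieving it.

The largest bag has 3 vertices, giving width 2; this decomposition certifies tw(G) ≤ 2. Since f–d–b–c–f is a cycle in G, G is not acyclic. Forests are exactly the graphs of treewidth ≤ 1, so tw(G) ≥ 2. Combining the bounds, tw(G) = 2.

Treewidth 2.
Bags: B1 = {b, d, f}  B2 = {b, c, f}  B3 = {a, b, f}  B4 = {b, e, f}
Tree: B1–B2, B2–B3, B3–B4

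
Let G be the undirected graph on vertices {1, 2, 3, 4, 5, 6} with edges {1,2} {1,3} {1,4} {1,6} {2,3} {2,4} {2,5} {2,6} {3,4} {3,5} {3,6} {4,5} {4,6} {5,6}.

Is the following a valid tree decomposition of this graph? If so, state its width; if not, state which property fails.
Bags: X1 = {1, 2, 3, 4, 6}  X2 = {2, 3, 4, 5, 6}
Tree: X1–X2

Checking the three conditions: (i) the bags cover all of {1, 2, 3, 4, 5, 6}; (ii) for each edge, some bag contains both endpoints; (iii) the bags containing any fixed vertex form a subtree. All hold, so the decomposition is valid with width 5 − 1 = 4.

Yes; width 4.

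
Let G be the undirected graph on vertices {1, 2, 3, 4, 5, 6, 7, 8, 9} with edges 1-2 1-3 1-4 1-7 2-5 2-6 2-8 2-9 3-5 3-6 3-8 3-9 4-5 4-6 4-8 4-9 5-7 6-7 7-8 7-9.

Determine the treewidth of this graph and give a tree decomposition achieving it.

Each bag holds 5 vertices, so the decomposition has width 4, which upper-bounds the treewidth. For the lower bound: the 5 vertex sets {3,5}, {2,9}, {7,8}, {4}, {1} are disjoint, each induces a connected subgraph, and every pair is joined by at least one edge of G. Contracting each set to a single vertex therefore yields K_{5} as a minor, and since treewidth is minor-monotone, tw(G) ≥ tw(K_{5}) = 4. Combining the bounds, tw(G) = 4.

Treewidth 4.
Bags: B1 = {2, 3, 4, 5, 7}  B2 = {2, 3, 4, 7, 9}  B3 = {2, 3, 4, 7, 8}  B4 = {1, 2, 3, 4, 7}  B5 = {2, 3, 4, 6, 7}
Tree: B1–B2, B2–B3, B3–B4, B4–B5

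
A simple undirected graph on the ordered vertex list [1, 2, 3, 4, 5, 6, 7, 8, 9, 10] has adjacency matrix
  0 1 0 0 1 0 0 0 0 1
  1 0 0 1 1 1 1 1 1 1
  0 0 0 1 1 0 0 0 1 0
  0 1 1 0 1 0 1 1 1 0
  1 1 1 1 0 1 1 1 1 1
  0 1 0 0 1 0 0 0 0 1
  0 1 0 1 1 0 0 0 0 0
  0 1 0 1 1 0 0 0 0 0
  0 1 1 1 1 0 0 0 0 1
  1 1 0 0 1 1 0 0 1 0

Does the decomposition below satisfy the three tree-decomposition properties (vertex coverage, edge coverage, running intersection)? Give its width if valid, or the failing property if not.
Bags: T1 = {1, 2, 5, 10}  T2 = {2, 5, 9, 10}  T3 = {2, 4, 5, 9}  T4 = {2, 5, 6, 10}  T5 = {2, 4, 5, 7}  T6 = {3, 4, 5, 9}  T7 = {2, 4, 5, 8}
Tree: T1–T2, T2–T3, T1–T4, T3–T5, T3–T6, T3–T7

Yes; width 3.

Checking the three conditions: (i) the bags cover all of {1, 2, 3, 4, 5, 6, 7, 8, 9, 10}; (ii) for each edge, some bag contains both endpoints; (iii) the bags containing any fixed vertex form a subtree. All hold, so the decomposition is valid with width 4 − 1 = 3.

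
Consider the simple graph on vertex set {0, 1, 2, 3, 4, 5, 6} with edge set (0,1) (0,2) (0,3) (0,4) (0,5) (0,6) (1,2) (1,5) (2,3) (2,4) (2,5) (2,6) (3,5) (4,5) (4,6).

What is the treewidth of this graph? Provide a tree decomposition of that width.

The largest bag has 4 vertices, giving width 3; this decomposition certifies tw(G) ≤ 3. Conversely, {0, 1, 2, 5} is a clique of size 4, and the vertices of any clique must share a bag in every tree decomposition; so some bag has ≥ 4 vertices and tw(G) ≥ 3. Therefore the treewidth is 3.

Treewidth 3.
One such decomposition:
Bags: B1 = {0, 2, 4, 5}  B2 = {0, 2, 4, 6}  B3 = {0, 2, 3, 5}  B4 = {0, 1, 2, 5}
Tree: B1–B2, B1–B3, B1–B4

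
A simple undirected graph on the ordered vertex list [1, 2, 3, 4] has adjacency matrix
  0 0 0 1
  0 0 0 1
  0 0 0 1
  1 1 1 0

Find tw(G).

A width-1 tree decomposition is:
Bags: B1 = {1, 4}  B2 = {3, 4}  B3 = {2, 4}
Tree: B1–B2, B2–B3
The largest bag has 2 vertices, giving width 1; this decomposition certifies tw(G) ≤ 1. Since G has at least one edge (e.g. 1–4), it is not an edgeless graph, so tw(G) ≥ 1. Therefore the treewidth is 1.

1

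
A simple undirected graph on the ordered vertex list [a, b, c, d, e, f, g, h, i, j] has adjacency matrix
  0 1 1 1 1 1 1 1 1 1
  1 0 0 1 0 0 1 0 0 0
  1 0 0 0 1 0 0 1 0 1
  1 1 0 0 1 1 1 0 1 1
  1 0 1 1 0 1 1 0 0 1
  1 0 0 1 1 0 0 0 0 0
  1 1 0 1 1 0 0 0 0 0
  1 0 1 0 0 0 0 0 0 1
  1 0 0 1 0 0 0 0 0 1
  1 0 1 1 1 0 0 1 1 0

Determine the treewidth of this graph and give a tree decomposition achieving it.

Treewidth 3.
Bags: B1 = {a, d, e, j}  B2 = {a, d, e, g}  B3 = {a, d, e, f}  B4 = {a, c, e, j}  B5 = {a, d, i, j}  B6 = {a, b, d, g}  B7 = {a, c, h, j}
Tree: B1–B2, B1–B3, B1–B4, B1–B5, B2–B6, B4–B7

Every bag has size at most 4, so the width is 4 − 1 = 3 and tw(G) ≤ 3. For the lower bound, the 4 vertices {a, d, e, g} are pairwise adjacent, and any tree decomposition puts a clique entirely inside one bag — forcing width ≥ 3. Therefore the treewidth is 3.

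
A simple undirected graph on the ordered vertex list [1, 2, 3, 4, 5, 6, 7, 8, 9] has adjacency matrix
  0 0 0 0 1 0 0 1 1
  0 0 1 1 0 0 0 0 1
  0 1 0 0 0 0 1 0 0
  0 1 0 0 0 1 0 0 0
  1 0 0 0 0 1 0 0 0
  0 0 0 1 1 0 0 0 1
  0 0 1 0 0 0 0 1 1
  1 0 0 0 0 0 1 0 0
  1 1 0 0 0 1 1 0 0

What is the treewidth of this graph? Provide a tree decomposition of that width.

Treewidth 3.
One such decomposition:
Bags: B1 = {1, 5, 7, 8}  B2 = {1, 5, 7, 9}  B3 = {5, 6, 7, 9}  B4 = {3, 6, 7, 9}  B5 = {2, 3, 6, 9}  B6 = {2, 3, 4, 6}
Tree: B1–B2, B2–B3, B3–B4, B4–B5, B5–B6

Each bag holds 4 vertices, so the decomposition has width 3, which upper-bounds the treewidth. For the lower bound: the 4 vertex sets {1,5,8}, {7}, {9}, {2,3,4,6} are disjoint, each induces a connected subgraph, and every pair is joined by at least one edge of G. Contracting each set to a single vertex therefore yields K_{4} as a minor, and since treewidth is minor-monotone, tw(G) ≥ tw(K_{4}) = 3. Combining the bounds, tw(G) = 3.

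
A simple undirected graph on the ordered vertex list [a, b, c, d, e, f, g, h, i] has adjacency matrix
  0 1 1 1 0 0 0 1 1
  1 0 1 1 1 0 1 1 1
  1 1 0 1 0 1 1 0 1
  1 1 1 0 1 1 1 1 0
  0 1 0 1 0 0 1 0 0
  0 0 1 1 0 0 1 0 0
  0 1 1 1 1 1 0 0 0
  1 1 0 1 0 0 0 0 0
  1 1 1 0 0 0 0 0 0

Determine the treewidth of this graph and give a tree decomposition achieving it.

The largest bag has 4 vertices, giving width 3; this decomposition certifies tw(G) ≤ 3. Conversely, {c, d, f, g} is a clique of size 4, and the vertices of any clique must share a bag in every tree decomposition; so some bag has ≥ 4 vertices and tw(G) ≥ 3. Therefore the treewidth is 3.

Treewidth 3.
Bags: B1 = {b, c, d, g}  B2 = {c, d, f, g}  B3 = {a, b, c, d}  B4 = {b, d, e, g}  B5 = {a, b, d, h}  B6 = {a, b, c, i}
Tree: B1–B2, B1–B3, B1–B4, B3–B5, B3–B6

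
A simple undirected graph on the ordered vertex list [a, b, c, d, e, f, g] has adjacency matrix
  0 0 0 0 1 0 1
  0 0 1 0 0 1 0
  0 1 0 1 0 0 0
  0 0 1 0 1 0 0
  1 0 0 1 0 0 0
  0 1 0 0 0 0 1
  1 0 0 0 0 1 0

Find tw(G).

A width-2 tree decomposition is:
Bags: B1 = {b, c, d}  B2 = {b, d, f}  B3 = {d, f, g}  B4 = {a, d, g}  B5 = {a, d, e}
Tree: B1–B2, B2–B3, B3–B4, B4–B5
The largest bag has 3 vertices, giving width 2; this decomposition certifies tw(G) ≤ 2. The edges d–c–b–f–g–a–e–d form a cycle, so G is not a tree and its treewidth is at least 2. Combining the bounds, tw(G) = 2.

2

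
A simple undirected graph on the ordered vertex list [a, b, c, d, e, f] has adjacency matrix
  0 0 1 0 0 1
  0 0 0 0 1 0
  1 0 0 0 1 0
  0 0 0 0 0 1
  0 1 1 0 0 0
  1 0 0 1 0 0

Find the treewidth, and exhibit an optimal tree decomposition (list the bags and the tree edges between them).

Treewidth 1.
One such decomposition:
Bags: B1 = {d, f}  B2 = {a, f}  B3 = {a, c}  B4 = {c, e}  B5 = {b, e}
Tree: B1–B2, B2–B3, B3–B4, B4–B5

Each bag holds 2 vertices, so the decomposition has width 1, which upper-bounds the treewidth. Any graph with an edge has treewidth ≥ 1, and G has the edge d–f. The upper and lower bounds meet at 1, so that is the treewidth.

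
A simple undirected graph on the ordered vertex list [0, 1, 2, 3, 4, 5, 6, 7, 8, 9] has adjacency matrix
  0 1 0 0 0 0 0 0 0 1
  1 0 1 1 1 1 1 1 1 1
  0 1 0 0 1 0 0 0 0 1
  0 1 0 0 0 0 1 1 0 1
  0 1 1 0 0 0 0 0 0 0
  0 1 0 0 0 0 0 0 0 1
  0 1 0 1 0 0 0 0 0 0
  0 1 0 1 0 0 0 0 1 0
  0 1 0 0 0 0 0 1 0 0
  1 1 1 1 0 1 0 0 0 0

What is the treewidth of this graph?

2

A width-2 tree decomposition is:
Bags: B1 = {1, 5, 9}  B2 = {1, 3, 9}  B3 = {1, 2, 9}  B4 = {1, 3, 7}  B5 = {0, 1, 9}  B6 = {1, 7, 8}  B7 = {1, 3, 6}  B8 = {1, 2, 4}
Tree: B1–B2, B1–B3, B2–B4, B2–B5, B4–B6, B4–B7, B3–B8
Every bag has size at most 3, so the width is 3 − 1 = 2 and tw(G) ≤ 2. Conversely, {1, 2, 4} is a clique of size 3, and the vertices of any clique must share a bag in every tree decomposition; so some bag has ≥ 3 vertices and tw(G) ≥ 2. Hence tw(G) = 2 exactly.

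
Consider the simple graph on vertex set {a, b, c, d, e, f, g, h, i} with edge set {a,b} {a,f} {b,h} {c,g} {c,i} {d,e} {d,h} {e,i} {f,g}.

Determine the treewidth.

2

A width-2 tree decomposition is:
Bags: B1 = {c, e, i}  B2 = {c, e, g}  B3 = {e, f, g}  B4 = {a, e, f}  B5 = {a, b, e}  B6 = {b, e, h}  B7 = {d, e, h}
Tree: B1–B2, B2–B3, B3–B4, B4–B5, B5–B6, B6–B7
The largest bag has 3 vertices, giving width 2; this decomposition certifies tw(G) ≤ 2. For the lower bound, G contains the cycle e–i–c–g–f–a–b–h–d–e, so G is not a forest; only forests have treewidth ≤ 1, hence tw(G) ≥ 2. Combining the bounds, tw(G) = 2.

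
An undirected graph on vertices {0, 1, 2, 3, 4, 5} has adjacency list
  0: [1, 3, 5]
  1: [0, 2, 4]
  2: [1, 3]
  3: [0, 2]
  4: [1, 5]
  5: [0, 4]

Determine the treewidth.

2

A width-2 tree decomposition is:
Bags: B1 = {0, 2, 3}  B2 = {0, 1, 2}  B3 = {0, 1, 5}  B4 = {1, 4, 5}
Tree: B1–B2, B2–B3, B3–B4
The largest bag has 3 vertices, giving width 2; this decomposition certifies tw(G) ≤ 2. Since 3–2–1–0–3 is a cycle in G, G is not acyclic. Forests are exactly the graphs of treewidth ≤ 1, so tw(G) ≥ 2. Therefore the treewidth is 2.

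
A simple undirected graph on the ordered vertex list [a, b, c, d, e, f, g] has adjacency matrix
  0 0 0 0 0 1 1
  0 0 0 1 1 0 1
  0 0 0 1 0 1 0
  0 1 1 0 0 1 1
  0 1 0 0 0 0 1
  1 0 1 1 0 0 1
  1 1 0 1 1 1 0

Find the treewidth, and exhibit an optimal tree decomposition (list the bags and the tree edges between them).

Treewidth 2.
One optimal decomposition is:
Bags: B1 = {d, f, g}  B2 = {b, d, g}  B3 = {a, f, g}  B4 = {b, e, g}  B5 = {c, d, f}
Tree: B1–B2, B1–B3, B2–B4, B1–B5

Each bag holds 3 vertices, so the decomposition has width 2, which upper-bounds the treewidth. Conversely, {d, f, g} is a clique of size 3, and the vertices of any clique must share a bag in every tree decomposition; so some bag has ≥ 3 vertices and tw(G) ≥ 2. The upper and lower bounds meet at 2, so that is the treewidth.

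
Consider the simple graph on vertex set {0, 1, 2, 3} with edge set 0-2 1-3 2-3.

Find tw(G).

1

A width-1 tree decomposition is:
Bags: B1 = {1, 3}  B2 = {2, 3}  B3 = {0, 2}
Tree: B1–B2, B2–B3
Each bag holds 2 vertices, so the decomposition has width 1, which upper-bounds the treewidth. Any graph with an edge has treewidth ≥ 1, and G has the edge 3–1. Combining the bounds, tw(G) = 1.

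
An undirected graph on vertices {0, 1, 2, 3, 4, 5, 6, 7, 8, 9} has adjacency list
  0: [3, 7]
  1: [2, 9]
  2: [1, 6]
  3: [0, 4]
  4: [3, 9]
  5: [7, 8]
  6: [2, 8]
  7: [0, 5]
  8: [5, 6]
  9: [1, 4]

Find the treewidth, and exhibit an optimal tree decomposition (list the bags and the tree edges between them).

Each bag holds 3 vertices, so the decomposition has width 2, which upper-bounds the treewidth. For the lower bound, G contains the cycle 2–6–8–5–7–0–3–4–9–1–2, so G is not a forest; only forests have treewidth ≤ 1, hence tw(G) ≥ 2. Therefore the treewidth is 2.

Treewidth 2.
One optimal decomposition is:
Bags: B1 = {2, 6, 8}  B2 = {2, 5, 8}  B3 = {2, 5, 7}  B4 = {0, 2, 7}  B5 = {0, 2, 3}  B6 = {2, 3, 4}  B7 = {2, 4, 9}  B8 = {1, 2, 9}
Tree: B1–B2, B2–B3, B3–B4, B4–B5, B5–B6, B6–B7, B7–B8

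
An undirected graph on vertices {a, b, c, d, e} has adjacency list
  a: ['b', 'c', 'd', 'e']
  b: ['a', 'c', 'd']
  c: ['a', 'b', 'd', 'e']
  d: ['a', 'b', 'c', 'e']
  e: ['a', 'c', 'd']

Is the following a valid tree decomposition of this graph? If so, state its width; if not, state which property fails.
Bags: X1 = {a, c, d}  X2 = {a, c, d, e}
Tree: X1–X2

A tree decomposition must satisfy three properties: every vertex lies in some bag; for every edge, both endpoints lie together in some bag; and for every vertex, the bags containing it form a connected subtree. Here vertex b appears in no bag, so the decomposition is invalid.

No — vertex b appears in no bag.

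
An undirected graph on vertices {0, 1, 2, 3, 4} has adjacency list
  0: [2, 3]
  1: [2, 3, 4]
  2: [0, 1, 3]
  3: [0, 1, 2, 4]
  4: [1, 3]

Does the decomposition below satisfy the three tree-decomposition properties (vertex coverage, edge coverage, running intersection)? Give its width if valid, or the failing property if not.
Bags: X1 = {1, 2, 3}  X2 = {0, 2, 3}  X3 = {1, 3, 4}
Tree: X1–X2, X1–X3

Checking the three conditions: (i) the bags cover all of {0, 1, 2, 3, 4}; (ii) for each edge, some bag contains both endpoints; (iii) the bags containing any fixed vertex form a subtree. All hold, so the decomposition is valid with width 3 − 1 = 2.

Yes; width 2.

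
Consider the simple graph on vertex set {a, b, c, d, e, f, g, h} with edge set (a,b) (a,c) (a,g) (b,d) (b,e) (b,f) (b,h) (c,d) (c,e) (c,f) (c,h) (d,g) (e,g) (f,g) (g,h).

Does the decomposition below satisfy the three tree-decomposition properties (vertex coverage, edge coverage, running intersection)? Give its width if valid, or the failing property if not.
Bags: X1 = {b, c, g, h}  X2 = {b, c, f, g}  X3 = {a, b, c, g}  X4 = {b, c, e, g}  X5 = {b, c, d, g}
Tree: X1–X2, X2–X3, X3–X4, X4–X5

Yes; width 3.

Every vertex of G appears in some bag (union = {a, b, c, d, e, f, g, h}); every edge is covered by a bag; and for each vertex v the set of bags containing v is connected in the bag tree. The decomposition is therefore valid. The largest bag has 4 vertices, so the width is 3.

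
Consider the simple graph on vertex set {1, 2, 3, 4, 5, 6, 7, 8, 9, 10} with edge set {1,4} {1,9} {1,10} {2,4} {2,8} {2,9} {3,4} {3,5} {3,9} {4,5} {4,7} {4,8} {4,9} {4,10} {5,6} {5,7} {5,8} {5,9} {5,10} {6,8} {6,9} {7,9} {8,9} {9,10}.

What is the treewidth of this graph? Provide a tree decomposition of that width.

Every bag has size at most 4, so the width is 4 − 1 = 3 and tw(G) ≤ 3. Conversely, {1, 4, 9, 10} is a clique of size 4, and the vertices of any clique must share a bag in every tree decomposition; so some bag has ≥ 4 vertices and tw(G) ≥ 3. The upper and lower bounds meet at 3, so that is the treewidth.

Treewidth 3.
One such decomposition:
Bags: B1 = {4, 5, 8, 9}  B2 = {5, 6, 8, 9}  B3 = {2, 4, 8, 9}  B4 = {3, 4, 5, 9}  B5 = {4, 5, 9, 10}  B6 = {1, 4, 9, 10}  B7 = {4, 5, 7, 9}
Tree: B1–B2, B1–B3, B1–B4, B4–B5, B5–B6, B5–B7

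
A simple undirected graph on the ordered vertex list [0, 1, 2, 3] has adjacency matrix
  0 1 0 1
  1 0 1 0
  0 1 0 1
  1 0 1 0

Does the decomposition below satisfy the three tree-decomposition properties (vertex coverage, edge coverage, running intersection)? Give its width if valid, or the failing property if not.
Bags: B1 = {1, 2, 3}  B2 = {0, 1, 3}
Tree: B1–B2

Every vertex of G appears in some bag (union = {0, 1, 2, 3}); every edge is covered by a bag; and for each vertex v the set of bags containing v is connected in the bag tree. The decomposition is therefore valid. The largest bag has 3 vertices, so the width is 2.

Yes; width 2.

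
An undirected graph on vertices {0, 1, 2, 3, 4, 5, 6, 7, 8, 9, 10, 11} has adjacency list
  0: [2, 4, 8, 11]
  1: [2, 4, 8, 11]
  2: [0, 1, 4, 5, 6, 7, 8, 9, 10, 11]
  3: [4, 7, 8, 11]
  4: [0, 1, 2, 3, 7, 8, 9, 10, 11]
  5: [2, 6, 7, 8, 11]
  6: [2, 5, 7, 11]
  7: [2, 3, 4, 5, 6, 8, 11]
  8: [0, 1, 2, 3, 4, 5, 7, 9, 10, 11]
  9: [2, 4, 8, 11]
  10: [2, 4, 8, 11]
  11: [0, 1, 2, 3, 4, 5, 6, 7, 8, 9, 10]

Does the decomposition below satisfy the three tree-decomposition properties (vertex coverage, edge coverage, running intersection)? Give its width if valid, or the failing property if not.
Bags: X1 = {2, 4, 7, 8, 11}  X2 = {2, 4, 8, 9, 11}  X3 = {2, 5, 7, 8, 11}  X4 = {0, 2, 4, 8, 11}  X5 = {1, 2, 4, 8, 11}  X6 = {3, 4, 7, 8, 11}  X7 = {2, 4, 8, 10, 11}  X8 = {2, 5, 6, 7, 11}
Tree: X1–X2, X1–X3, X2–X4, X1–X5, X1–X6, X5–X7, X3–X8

Yes; width 4.

Vertex coverage: the bags together contain {0, 1, 2, 3, 4, 5, 6, 7, 8, 9, 10, 11}, the full vertex set. Edge coverage: each edge of G has both endpoints in at least one bag. Running intersection: for every vertex, the bags containing it form a connected subtree. All three properties hold, so this is a valid tree decomposition of width max|bag| − 1 = 4, and hence tw(G) ≤ 4.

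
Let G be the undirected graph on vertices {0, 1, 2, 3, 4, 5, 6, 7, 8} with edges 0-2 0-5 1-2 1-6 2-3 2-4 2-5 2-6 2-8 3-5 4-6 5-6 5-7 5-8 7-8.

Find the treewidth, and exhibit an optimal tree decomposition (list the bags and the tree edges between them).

Treewidth 2.
One such decomposition:
Bags: B1 = {2, 5, 8}  B2 = {2, 5, 6}  B3 = {2, 3, 5}  B4 = {1, 2, 6}  B5 = {0, 2, 5}  B6 = {5, 7, 8}  B7 = {2, 4, 6}
Tree: B1–B2, B2–B3, B2–B4, B2–B5, B1–B6, B4–B7

Each bag holds 3 vertices, so the decomposition has width 2, which upper-bounds the treewidth. Conversely, {1, 2, 6} is a clique of size 3, and the vertices of any clique must share a bag in every tree decomposition; so some bag has ≥ 3 vertices and tw(G) ≥ 2. Combining the bounds, tw(G) = 2.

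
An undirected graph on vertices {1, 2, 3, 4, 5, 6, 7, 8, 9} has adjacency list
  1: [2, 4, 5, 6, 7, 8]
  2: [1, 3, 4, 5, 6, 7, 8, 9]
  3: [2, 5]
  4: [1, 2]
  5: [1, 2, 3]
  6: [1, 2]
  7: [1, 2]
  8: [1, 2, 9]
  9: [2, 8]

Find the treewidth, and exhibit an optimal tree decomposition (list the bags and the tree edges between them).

Treewidth 2.
One optimal decomposition is:
Bags: B1 = {1, 2, 5}  B2 = {1, 2, 8}  B3 = {2, 3, 5}  B4 = {1, 2, 7}  B5 = {1, 2, 6}  B6 = {1, 2, 4}  B7 = {2, 8, 9}
Tree: B1–B2, B1–B3, B2–B4, B1–B5, B4–B6, B2–B7

The largest bag has 3 vertices, giving width 2; this decomposition certifies tw(G) ≤ 2. For the lower bound, the 3 vertices {1, 2, 4} are pairwise adjacent, and any tree decomposition puts a clique entirely inside one bag — forcing width ≥ 2. The upper and lower bounds meet at 2, so that is the treewidth.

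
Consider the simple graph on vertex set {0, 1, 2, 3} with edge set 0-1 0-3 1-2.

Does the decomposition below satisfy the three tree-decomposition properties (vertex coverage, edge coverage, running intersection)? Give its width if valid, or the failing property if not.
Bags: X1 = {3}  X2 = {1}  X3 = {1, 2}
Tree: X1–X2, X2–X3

No — vertex 0 appears in no bag.

A tree decomposition must satisfy three properties: every vertex lies in some bag; for every edge, both endpoints lie together in some bag; and for every vertex, the bags containing it form a connected subtree. Here vertex 0 appears in no bag, so the decomposition is invalid.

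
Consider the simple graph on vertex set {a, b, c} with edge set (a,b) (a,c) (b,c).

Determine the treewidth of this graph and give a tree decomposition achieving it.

A single bag containing all 3 vertices is trivially a valid decomposition of width 2. On the other hand G contains the 3-clique {a, b, c}. A clique must lie in a single bag of any decomposition, so no decomposition can have width below 2. Therefore the treewidth is 2.

Treewidth 2.
One such decomposition:
Bags: B1 = {a, b, c}
Tree: (single bag)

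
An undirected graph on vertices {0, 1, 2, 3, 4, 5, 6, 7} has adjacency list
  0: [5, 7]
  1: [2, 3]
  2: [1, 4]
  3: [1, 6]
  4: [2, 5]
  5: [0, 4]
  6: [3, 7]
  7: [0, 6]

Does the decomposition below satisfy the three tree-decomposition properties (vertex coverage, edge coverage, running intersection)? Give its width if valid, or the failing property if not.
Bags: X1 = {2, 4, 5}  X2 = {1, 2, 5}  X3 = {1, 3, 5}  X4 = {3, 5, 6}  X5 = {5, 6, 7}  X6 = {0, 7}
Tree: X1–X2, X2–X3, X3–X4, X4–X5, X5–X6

A tree decomposition must satisfy three properties: every vertex lies in some bag; for every edge, both endpoints lie together in some bag; and for every vertex, the bags containing it form a connected subtree. Here edge (5,0) lies in no bag, so the decomposition is invalid.

No — edge (5,0) lies in no bag.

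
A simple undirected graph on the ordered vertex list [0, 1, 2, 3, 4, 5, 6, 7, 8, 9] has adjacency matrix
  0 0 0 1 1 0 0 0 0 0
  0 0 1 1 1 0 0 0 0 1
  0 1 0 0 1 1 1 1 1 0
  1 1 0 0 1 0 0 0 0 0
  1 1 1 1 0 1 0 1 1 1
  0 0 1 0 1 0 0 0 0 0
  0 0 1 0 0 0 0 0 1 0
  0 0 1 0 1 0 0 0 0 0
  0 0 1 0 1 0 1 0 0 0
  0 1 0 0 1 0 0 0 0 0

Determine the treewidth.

A width-2 tree decomposition is:
Bags: B1 = {2, 4, 8}  B2 = {1, 2, 4}  B3 = {1, 3, 4}  B4 = {2, 6, 8}  B5 = {2, 4, 5}  B6 = {1, 4, 9}  B7 = {2, 4, 7}  B8 = {0, 3, 4}
Tree: B1–B2, B2–B3, B1–B4, B1–B5, B2–B6, B5–B7, B3–B8
The largest bag has 3 vertices, giving width 2; this decomposition certifies tw(G) ≤ 2. For the lower bound, the 3 vertices {0, 3, 4} are pairwise adjacent, and any tree decomposition puts a clique entirely inside one bag — forcing width ≥ 2. The upper and lower bounds meet at 2, so that is the treewidth.

2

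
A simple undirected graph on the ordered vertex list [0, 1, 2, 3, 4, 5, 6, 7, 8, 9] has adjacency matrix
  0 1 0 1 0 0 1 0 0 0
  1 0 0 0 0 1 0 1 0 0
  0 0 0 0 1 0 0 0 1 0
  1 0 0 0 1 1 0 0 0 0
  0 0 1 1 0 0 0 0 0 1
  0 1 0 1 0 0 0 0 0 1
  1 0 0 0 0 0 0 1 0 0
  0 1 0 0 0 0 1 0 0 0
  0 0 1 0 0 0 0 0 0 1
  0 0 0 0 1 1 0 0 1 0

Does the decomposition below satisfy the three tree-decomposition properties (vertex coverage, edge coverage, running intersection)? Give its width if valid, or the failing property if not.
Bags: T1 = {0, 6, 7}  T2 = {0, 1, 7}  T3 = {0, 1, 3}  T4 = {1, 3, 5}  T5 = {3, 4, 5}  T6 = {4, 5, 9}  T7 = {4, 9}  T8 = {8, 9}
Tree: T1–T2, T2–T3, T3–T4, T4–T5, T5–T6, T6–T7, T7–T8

A tree decomposition must satisfy three properties: every vertex lies in some bag; for every edge, both endpoints lie together in some bag; and for every vertex, the bags containing it form a connected subtree. Here vertex 2 appears in no bag, so the decomposition is invalid.

No — vertex 2 appears in no bag.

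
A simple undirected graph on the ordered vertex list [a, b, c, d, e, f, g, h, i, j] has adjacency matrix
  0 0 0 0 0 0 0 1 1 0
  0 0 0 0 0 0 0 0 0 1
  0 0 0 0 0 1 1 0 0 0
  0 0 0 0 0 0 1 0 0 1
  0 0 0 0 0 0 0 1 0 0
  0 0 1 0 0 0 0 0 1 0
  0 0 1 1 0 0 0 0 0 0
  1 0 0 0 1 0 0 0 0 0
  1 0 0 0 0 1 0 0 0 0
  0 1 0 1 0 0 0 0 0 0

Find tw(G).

A width-1 tree decomposition is:
Bags: B1 = {e, h}  B2 = {a, h}  B3 = {a, i}  B4 = {f, i}  B5 = {c, f}  B6 = {c, g}  B7 = {d, g}  B8 = {d, j}  B9 = {b, j}
Tree: B1–B2, B2–B3, B3–B4, B4–B5, B5–B6, B6–B7, B7–B8, B8–B9
Each bag holds 2 vertices, so the decomposition has width 1, which upper-bounds the treewidth. G has an edge, so its treewidth is at least 1. Therefore the treewidth is 1.

1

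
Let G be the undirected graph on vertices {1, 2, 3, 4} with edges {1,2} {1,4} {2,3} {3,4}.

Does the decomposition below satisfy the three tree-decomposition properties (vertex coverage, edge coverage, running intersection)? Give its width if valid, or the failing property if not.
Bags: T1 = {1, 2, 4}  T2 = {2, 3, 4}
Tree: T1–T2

Yes; width 2.

Checking the three conditions: (i) the bags cover all of {1, 2, 3, 4}; (ii) for each edge, some bag contains both endpoints; (iii) the bags containing any fixed vertex form a subtree. All hold, so the decomposition is valid with width 3 − 1 = 2.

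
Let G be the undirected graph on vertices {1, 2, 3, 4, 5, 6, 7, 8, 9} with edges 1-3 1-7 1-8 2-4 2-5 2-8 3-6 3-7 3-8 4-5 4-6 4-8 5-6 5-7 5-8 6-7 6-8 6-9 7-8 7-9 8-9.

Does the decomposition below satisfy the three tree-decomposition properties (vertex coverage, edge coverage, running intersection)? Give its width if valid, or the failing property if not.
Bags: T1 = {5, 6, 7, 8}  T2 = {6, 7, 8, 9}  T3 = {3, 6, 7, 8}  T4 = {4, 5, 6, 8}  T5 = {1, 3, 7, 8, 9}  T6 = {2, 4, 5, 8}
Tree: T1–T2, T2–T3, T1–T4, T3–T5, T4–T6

No — bags containing vertex 9 are not connected in the tree.

A tree decomposition must satisfy three properties: every vertex lies in some bag; for every edge, both endpoints lie together in some bag; and for every vertex, the bags containing it form a connected subtree. Here bags containing vertex 9 are not connected in the tree, so the decomposition is invalid.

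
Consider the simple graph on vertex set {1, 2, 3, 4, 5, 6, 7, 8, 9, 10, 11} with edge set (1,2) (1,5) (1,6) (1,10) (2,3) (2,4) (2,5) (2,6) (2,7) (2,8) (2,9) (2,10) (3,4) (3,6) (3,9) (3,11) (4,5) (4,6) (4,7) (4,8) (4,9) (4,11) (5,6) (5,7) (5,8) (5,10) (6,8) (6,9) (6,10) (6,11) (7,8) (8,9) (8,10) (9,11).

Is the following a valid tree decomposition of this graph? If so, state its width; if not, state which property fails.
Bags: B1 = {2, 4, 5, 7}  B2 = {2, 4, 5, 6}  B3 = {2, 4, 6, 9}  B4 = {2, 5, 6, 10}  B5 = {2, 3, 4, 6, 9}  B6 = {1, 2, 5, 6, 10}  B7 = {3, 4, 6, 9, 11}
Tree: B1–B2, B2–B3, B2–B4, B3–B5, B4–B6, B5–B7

A tree decomposition must satisfy three properties: every vertex lies in some bag; for every edge, both endpoints lie together in some bag; and for every vertex, the bags containing it form a connected subtree. Here vertex 8 appears in no bag, so the decomposition is invalid.

No — vertex 8 appears in no bag.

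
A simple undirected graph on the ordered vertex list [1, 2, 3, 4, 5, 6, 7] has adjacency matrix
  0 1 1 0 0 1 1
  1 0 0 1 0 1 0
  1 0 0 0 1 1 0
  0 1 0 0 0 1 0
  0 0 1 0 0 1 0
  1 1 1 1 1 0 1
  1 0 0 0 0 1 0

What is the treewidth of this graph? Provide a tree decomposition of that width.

Each bag holds 3 vertices, so the decomposition has width 2, which upper-bounds the treewidth. Conversely, {1, 2, 6} is a clique of size 3, and the vertices of any clique must share a bag in every tree decomposition; so some bag has ≥ 3 vertices and tw(G) ≥ 2. Combining the bounds, tw(G) = 2.

Treewidth 2.
One optimal decomposition is:
Bags: B1 = {1, 2, 6}  B2 = {2, 4, 6}  B3 = {1, 3, 6}  B4 = {1, 6, 7}  B5 = {3, 5, 6}
Tree: B1–B2, B1–B3, B1–B4, B3–B5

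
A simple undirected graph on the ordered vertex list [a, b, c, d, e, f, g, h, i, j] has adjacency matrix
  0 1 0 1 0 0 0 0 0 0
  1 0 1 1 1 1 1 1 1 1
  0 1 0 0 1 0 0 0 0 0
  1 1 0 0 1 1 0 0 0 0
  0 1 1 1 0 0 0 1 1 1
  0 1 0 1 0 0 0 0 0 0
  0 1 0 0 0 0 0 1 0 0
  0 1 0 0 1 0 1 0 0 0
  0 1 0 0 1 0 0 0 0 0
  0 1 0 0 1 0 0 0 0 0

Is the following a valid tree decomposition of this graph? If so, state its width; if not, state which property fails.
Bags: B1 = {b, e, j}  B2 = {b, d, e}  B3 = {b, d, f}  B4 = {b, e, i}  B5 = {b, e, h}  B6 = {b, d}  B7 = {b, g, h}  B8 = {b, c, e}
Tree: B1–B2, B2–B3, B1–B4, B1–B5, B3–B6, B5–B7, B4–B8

No — vertex a appears in no bag.

A tree decomposition must satisfy three properties: every vertex lies in some bag; for every edge, both endpoints lie together in some bag; and for every vertex, the bags containing it form a connected subtree. Here vertex a appears in no bag, so the decomposition is invalid.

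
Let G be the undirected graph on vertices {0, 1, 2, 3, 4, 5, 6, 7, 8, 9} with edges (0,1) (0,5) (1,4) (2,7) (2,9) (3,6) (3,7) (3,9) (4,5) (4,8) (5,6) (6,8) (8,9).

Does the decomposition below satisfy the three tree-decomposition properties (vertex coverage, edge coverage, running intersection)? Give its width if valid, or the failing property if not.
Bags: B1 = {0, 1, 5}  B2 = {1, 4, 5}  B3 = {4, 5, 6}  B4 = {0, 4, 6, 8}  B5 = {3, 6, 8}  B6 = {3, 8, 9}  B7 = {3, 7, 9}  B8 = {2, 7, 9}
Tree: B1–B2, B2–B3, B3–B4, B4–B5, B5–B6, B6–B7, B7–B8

No — bags containing vertex 0 are not connected in the tree.

A tree decomposition must satisfy three properties: every vertex lies in some bag; for every edge, both endpoints lie together in some bag; and for every vertex, the bags containing it form a connected subtree. Here bags containing vertex 0 are not connected in the tree, so the decomposition is invalid.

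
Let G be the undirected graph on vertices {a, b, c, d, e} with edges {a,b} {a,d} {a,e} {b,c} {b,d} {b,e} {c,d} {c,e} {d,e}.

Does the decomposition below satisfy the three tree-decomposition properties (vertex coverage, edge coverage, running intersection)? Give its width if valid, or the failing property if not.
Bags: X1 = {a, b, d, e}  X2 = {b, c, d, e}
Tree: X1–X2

Yes; width 3.

Checking the three conditions: (i) the bags cover all of {a, b, c, d, e}; (ii) for each edge, some bag contains both endpoints; (iii) the bags containing any fixed vertex form a subtree. All hold, so the decomposition is valid with width 4 − 1 = 3.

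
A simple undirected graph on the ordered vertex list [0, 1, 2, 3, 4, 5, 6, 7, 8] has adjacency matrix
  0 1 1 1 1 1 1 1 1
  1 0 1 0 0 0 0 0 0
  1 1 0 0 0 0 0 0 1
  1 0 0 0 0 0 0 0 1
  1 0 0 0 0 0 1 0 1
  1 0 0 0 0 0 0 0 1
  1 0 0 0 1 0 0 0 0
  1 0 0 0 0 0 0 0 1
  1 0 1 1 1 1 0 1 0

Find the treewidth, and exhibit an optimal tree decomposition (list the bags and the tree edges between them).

The largest bag has 3 vertices, giving width 2; this decomposition certifies tw(G) ≤ 2. Conversely, {0, 2, 8} is a clique of size 3, and the vertices of any clique must share a bag in every tree decomposition; so some bag has ≥ 3 vertices and tw(G) ≥ 2. Hence tw(G) = 2 exactly.

Treewidth 2.
Bags: B1 = {0, 4, 8}  B2 = {0, 5, 8}  B3 = {0, 3, 8}  B4 = {0, 4, 6}  B5 = {0, 7, 8}  B6 = {0, 2, 8}  B7 = {0, 1, 2}
Tree: B1–B2, B2–B3, B1–B4, B2–B5, B1–B6, B6–B7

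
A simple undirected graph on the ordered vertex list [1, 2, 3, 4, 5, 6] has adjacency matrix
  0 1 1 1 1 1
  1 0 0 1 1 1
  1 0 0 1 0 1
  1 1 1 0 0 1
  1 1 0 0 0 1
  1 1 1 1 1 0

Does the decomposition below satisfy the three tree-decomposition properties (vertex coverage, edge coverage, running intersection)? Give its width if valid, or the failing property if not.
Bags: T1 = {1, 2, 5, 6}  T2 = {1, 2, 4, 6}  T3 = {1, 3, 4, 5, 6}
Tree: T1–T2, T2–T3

A tree decomposition must satisfy three properties: every vertex lies in some bag; for every edge, both endpoints lie together in some bag; and for every vertex, the bags containing it form a connected subtree. Here bags containing vertex 5 are not connected in the tree, so the decomposition is invalid.

No — bags containing vertex 5 are not connected in the tree.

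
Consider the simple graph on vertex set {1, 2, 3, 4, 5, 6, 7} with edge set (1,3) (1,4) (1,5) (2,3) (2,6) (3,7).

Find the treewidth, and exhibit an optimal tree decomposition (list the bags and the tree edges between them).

Every bag has size at most 2, so the width is 2 − 1 = 1 and tw(G) ≤ 1. Any graph with an edge has treewidth ≥ 1, and G has the edge 1–3. Therefore the treewidth is 1.

Treewidth 1.
Bags: B1 = {1, 3}  B2 = {1, 4}  B3 = {2, 3}  B4 = {3, 7}  B5 = {2, 6}  B6 = {1, 5}
Tree: B1–B2, B1–B3, B1–B4, B3–B5, B2–B6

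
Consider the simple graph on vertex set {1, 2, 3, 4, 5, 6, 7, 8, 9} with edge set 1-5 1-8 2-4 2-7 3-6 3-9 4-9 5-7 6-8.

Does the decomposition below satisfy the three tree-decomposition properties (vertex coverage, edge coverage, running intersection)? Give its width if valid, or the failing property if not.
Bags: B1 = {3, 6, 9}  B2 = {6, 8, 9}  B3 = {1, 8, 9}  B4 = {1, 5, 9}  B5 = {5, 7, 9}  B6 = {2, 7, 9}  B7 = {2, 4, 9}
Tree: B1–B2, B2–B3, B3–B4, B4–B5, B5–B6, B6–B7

Checking the three conditions: (i) the bags cover all of {1, 2, 3, 4, 5, 6, 7, 8, 9}; (ii) for each edge, some bag contains both endpoints; (iii) the bags containing any fixed vertex form a subtree. All hold, so the decomposition is valid with width 3 − 1 = 2.

Yes; width 2.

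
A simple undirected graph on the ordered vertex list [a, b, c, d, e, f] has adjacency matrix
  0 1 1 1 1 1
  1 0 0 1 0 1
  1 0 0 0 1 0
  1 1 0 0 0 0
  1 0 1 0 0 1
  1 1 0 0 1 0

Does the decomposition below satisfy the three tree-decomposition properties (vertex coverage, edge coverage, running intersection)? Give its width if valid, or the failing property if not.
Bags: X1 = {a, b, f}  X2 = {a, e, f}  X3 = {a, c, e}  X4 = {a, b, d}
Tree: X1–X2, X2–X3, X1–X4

Yes; width 2.

Every vertex of G appears in some bag (union = {a, b, c, d, e, f}); every edge is covered by a bag; and for each vertex v the set of bags containing v is connected in the bag tree. The decomposition is therefore valid. The largest bag has 3 vertices, so the width is 2.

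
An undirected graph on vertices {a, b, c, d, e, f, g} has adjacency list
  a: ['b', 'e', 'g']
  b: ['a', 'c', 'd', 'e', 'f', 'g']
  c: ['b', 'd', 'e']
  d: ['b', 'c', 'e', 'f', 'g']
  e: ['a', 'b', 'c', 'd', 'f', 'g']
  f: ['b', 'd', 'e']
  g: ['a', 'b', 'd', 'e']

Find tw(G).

A width-3 tree decomposition is:
Bags: B1 = {b, d, e, g}  B2 = {b, c, d, e}  B3 = {b, d, e, f}  B4 = {a, b, e, g}
Tree: B1–B2, B2–B3, B1–B4
Each bag holds 4 vertices, so the decomposition has width 3, which upper-bounds the treewidth. Conversely, {b, d, e, g} is a clique of size 4, and the vertices of any clique must share a bag in every tree decomposition; so some bag has ≥ 4 vertices and tw(G) ≥ 3. The upper and lower bounds meet at 3, so that is the treewidth.

3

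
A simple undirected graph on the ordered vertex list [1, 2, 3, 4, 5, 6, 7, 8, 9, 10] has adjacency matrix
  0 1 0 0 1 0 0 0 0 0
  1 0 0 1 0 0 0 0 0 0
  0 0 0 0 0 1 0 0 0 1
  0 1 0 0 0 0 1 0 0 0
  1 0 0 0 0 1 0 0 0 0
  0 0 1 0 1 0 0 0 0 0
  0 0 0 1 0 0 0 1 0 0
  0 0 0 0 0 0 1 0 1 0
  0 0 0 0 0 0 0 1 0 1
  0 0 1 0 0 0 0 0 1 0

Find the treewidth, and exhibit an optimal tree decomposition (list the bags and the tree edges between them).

Each bag holds 3 vertices, so the decomposition has width 2, which upper-bounds the treewidth. For the lower bound, G contains the cycle 5–1–2–4–7–8–9–10–3–6–5, so G is not a forest; only forests have treewidth ≤ 1, hence tw(G) ≥ 2. Therefore the treewidth is 2.

Treewidth 2.
One such decomposition:
Bags: B1 = {1, 2, 5}  B2 = {2, 4, 5}  B3 = {4, 5, 7}  B4 = {5, 7, 8}  B5 = {5, 8, 9}  B6 = {5, 9, 10}  B7 = {3, 5, 10}  B8 = {3, 5, 6}
Tree: B1–B2, B2–B3, B3–B4, B4–B5, B5–B6, B6–B7, B7–B8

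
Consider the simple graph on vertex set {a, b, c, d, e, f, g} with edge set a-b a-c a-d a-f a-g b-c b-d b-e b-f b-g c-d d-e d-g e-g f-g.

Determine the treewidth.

A width-3 tree decomposition is:
Bags: B1 = {a, b, d, g}  B2 = {a, b, f, g}  B3 = {b, d, e, g}  B4 = {a, b, c, d}
Tree: B1–B2, B1–B3, B1–B4
Every bag has size at most 4, so the width is 4 − 1 = 3 and tw(G) ≤ 3. For the lower bound, the 4 vertices {b, d, e, g} are pairwise adjacent, and any tree decomposition puts a clique entirely inside one bag — forcing width ≥ 3. Therefore the treewidth is 3.

3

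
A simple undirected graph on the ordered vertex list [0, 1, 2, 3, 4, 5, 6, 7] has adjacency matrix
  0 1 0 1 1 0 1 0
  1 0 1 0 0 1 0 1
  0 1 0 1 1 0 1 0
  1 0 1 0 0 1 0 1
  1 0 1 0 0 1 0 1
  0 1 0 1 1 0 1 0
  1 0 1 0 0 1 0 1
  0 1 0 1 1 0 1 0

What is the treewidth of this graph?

4

A width-4 tree decomposition is:
Bags: B1 = {0, 2, 4, 5, 7}  B2 = {0, 1, 2, 5, 7}  B3 = {0, 2, 3, 5, 7}  B4 = {0, 2, 5, 6, 7}
Tree: B1–B2, B2–B3, B3–B4
The largest bag has 5 vertices, giving width 4; this decomposition certifies tw(G) ≤ 4. For the lower bound: the 5 vertex sets {4,7}, {0,1}, {3,5}, {2}, {6} are disjoint, each induces a connected subgraph, and every pair is joined by at least one edge of G. Contracting each set to a single vertex therefore yields K_{5} as a minor, and since treewidth is minor-monotone, tw(G) ≥ tw(K_{5}) = 4. Combining the bounds, tw(G) = 4.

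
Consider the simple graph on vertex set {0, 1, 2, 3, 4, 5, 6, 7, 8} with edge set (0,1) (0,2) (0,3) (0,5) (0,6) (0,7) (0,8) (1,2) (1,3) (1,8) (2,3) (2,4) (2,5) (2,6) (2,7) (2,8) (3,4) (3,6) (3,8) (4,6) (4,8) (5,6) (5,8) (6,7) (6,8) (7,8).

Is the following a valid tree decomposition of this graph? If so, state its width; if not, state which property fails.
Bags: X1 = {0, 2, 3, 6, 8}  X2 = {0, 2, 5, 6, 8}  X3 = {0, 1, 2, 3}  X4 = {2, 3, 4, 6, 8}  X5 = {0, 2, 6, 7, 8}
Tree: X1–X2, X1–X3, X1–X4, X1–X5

A tree decomposition must satisfy three properties: every vertex lies in some bag; for every edge, both endpoints lie together in some bag; and for every vertex, the bags containing it form a connected subtree. Here edge (8,1) lies in no bag, so the decomposition is invalid.

No — edge (8,1) lies in no bag.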